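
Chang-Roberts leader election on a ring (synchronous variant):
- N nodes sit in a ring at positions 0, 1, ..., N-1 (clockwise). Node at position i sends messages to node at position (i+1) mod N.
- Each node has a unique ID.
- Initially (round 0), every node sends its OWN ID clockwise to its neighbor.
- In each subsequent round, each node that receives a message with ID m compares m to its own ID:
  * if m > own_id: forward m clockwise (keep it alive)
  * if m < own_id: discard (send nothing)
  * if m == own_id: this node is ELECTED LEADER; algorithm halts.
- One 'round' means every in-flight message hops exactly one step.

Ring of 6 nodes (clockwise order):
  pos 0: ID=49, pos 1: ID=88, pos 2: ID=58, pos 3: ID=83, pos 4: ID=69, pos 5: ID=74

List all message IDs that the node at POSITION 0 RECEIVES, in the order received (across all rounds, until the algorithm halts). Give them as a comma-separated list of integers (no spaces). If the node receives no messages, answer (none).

Answer: 74,83,88

Derivation:
Round 1: pos1(id88) recv 49: drop; pos2(id58) recv 88: fwd; pos3(id83) recv 58: drop; pos4(id69) recv 83: fwd; pos5(id74) recv 69: drop; pos0(id49) recv 74: fwd
Round 2: pos3(id83) recv 88: fwd; pos5(id74) recv 83: fwd; pos1(id88) recv 74: drop
Round 3: pos4(id69) recv 88: fwd; pos0(id49) recv 83: fwd
Round 4: pos5(id74) recv 88: fwd; pos1(id88) recv 83: drop
Round 5: pos0(id49) recv 88: fwd
Round 6: pos1(id88) recv 88: ELECTED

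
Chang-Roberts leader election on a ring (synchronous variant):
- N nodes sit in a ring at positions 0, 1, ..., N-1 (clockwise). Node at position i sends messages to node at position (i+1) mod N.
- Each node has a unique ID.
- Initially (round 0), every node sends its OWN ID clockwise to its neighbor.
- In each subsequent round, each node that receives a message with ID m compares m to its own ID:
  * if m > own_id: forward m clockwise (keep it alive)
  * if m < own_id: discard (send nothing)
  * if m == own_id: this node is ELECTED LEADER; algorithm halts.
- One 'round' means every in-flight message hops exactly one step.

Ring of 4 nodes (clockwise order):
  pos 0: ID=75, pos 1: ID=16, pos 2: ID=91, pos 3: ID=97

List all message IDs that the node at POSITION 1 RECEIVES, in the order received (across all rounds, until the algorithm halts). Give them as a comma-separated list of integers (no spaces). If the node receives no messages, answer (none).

Answer: 75,97

Derivation:
Round 1: pos1(id16) recv 75: fwd; pos2(id91) recv 16: drop; pos3(id97) recv 91: drop; pos0(id75) recv 97: fwd
Round 2: pos2(id91) recv 75: drop; pos1(id16) recv 97: fwd
Round 3: pos2(id91) recv 97: fwd
Round 4: pos3(id97) recv 97: ELECTED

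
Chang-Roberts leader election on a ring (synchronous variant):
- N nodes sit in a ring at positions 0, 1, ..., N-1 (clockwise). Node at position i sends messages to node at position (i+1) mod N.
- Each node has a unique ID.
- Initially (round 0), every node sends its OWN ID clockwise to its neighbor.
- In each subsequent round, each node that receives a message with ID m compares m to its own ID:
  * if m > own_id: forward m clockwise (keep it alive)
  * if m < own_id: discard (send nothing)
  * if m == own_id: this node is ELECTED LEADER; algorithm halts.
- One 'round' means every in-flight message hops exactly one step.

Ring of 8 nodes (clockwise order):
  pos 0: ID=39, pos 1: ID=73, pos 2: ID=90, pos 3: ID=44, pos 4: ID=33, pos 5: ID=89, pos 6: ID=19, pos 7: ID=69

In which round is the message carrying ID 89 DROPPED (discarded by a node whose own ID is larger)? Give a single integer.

Answer: 5

Derivation:
Round 1: pos1(id73) recv 39: drop; pos2(id90) recv 73: drop; pos3(id44) recv 90: fwd; pos4(id33) recv 44: fwd; pos5(id89) recv 33: drop; pos6(id19) recv 89: fwd; pos7(id69) recv 19: drop; pos0(id39) recv 69: fwd
Round 2: pos4(id33) recv 90: fwd; pos5(id89) recv 44: drop; pos7(id69) recv 89: fwd; pos1(id73) recv 69: drop
Round 3: pos5(id89) recv 90: fwd; pos0(id39) recv 89: fwd
Round 4: pos6(id19) recv 90: fwd; pos1(id73) recv 89: fwd
Round 5: pos7(id69) recv 90: fwd; pos2(id90) recv 89: drop
Round 6: pos0(id39) recv 90: fwd
Round 7: pos1(id73) recv 90: fwd
Round 8: pos2(id90) recv 90: ELECTED
Message ID 89 originates at pos 5; dropped at pos 2 in round 5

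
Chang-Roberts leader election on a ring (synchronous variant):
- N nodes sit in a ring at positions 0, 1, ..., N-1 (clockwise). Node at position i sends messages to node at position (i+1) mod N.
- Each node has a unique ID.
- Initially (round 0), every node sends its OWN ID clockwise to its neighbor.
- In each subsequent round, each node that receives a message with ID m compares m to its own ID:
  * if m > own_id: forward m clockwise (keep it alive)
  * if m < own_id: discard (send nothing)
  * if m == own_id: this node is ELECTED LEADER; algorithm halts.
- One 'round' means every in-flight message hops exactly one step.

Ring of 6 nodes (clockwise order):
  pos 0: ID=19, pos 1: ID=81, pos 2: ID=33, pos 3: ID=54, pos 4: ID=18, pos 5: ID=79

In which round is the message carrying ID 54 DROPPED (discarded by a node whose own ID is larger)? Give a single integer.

Answer: 2

Derivation:
Round 1: pos1(id81) recv 19: drop; pos2(id33) recv 81: fwd; pos3(id54) recv 33: drop; pos4(id18) recv 54: fwd; pos5(id79) recv 18: drop; pos0(id19) recv 79: fwd
Round 2: pos3(id54) recv 81: fwd; pos5(id79) recv 54: drop; pos1(id81) recv 79: drop
Round 3: pos4(id18) recv 81: fwd
Round 4: pos5(id79) recv 81: fwd
Round 5: pos0(id19) recv 81: fwd
Round 6: pos1(id81) recv 81: ELECTED
Message ID 54 originates at pos 3; dropped at pos 5 in round 2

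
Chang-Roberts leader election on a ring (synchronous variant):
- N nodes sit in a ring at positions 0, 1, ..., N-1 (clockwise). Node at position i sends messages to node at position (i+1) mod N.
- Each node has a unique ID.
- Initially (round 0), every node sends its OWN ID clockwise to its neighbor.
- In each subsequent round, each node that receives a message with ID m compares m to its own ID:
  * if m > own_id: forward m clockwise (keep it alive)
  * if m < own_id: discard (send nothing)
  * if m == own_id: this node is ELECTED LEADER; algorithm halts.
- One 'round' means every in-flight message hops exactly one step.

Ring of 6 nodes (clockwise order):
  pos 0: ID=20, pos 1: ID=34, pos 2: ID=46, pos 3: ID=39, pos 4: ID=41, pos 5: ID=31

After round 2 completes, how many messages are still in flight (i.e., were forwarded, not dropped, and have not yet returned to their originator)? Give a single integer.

Answer: 2

Derivation:
Round 1: pos1(id34) recv 20: drop; pos2(id46) recv 34: drop; pos3(id39) recv 46: fwd; pos4(id41) recv 39: drop; pos5(id31) recv 41: fwd; pos0(id20) recv 31: fwd
Round 2: pos4(id41) recv 46: fwd; pos0(id20) recv 41: fwd; pos1(id34) recv 31: drop
After round 2: 2 messages still in flight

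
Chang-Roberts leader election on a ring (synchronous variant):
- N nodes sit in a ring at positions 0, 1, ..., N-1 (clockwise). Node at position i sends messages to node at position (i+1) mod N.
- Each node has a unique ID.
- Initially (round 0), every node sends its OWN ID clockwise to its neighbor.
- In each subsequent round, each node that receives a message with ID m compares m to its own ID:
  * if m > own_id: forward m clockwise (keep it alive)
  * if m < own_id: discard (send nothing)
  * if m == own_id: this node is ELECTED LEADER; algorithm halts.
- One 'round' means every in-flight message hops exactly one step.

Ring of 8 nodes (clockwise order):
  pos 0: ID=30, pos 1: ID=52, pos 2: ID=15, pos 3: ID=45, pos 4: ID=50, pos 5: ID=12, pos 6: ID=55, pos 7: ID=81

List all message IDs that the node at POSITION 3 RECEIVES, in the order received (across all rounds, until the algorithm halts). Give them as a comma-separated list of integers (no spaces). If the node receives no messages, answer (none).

Answer: 15,52,81

Derivation:
Round 1: pos1(id52) recv 30: drop; pos2(id15) recv 52: fwd; pos3(id45) recv 15: drop; pos4(id50) recv 45: drop; pos5(id12) recv 50: fwd; pos6(id55) recv 12: drop; pos7(id81) recv 55: drop; pos0(id30) recv 81: fwd
Round 2: pos3(id45) recv 52: fwd; pos6(id55) recv 50: drop; pos1(id52) recv 81: fwd
Round 3: pos4(id50) recv 52: fwd; pos2(id15) recv 81: fwd
Round 4: pos5(id12) recv 52: fwd; pos3(id45) recv 81: fwd
Round 5: pos6(id55) recv 52: drop; pos4(id50) recv 81: fwd
Round 6: pos5(id12) recv 81: fwd
Round 7: pos6(id55) recv 81: fwd
Round 8: pos7(id81) recv 81: ELECTED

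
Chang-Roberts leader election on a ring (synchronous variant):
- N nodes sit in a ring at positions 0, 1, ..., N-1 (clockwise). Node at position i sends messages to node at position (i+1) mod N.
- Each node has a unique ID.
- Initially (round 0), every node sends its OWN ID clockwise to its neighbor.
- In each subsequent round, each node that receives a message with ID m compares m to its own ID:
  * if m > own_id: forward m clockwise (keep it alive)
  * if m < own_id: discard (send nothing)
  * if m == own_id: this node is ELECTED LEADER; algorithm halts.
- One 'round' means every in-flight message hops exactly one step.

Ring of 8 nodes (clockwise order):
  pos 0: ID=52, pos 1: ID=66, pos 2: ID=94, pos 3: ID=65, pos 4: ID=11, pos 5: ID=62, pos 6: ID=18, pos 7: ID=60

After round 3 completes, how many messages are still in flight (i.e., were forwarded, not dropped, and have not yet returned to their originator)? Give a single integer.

Answer: 3

Derivation:
Round 1: pos1(id66) recv 52: drop; pos2(id94) recv 66: drop; pos3(id65) recv 94: fwd; pos4(id11) recv 65: fwd; pos5(id62) recv 11: drop; pos6(id18) recv 62: fwd; pos7(id60) recv 18: drop; pos0(id52) recv 60: fwd
Round 2: pos4(id11) recv 94: fwd; pos5(id62) recv 65: fwd; pos7(id60) recv 62: fwd; pos1(id66) recv 60: drop
Round 3: pos5(id62) recv 94: fwd; pos6(id18) recv 65: fwd; pos0(id52) recv 62: fwd
After round 3: 3 messages still in flight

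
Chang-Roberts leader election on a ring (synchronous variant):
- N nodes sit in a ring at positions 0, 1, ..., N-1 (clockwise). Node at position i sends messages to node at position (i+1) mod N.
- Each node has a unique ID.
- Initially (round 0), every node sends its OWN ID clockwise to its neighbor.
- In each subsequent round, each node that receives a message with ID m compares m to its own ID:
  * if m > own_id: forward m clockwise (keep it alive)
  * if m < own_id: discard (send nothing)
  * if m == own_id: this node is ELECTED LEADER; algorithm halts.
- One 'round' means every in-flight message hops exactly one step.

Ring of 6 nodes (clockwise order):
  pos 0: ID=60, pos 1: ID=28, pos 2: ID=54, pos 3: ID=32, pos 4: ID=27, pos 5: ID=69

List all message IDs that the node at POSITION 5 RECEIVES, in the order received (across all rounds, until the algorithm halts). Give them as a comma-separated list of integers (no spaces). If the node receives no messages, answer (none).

Answer: 27,32,54,60,69

Derivation:
Round 1: pos1(id28) recv 60: fwd; pos2(id54) recv 28: drop; pos3(id32) recv 54: fwd; pos4(id27) recv 32: fwd; pos5(id69) recv 27: drop; pos0(id60) recv 69: fwd
Round 2: pos2(id54) recv 60: fwd; pos4(id27) recv 54: fwd; pos5(id69) recv 32: drop; pos1(id28) recv 69: fwd
Round 3: pos3(id32) recv 60: fwd; pos5(id69) recv 54: drop; pos2(id54) recv 69: fwd
Round 4: pos4(id27) recv 60: fwd; pos3(id32) recv 69: fwd
Round 5: pos5(id69) recv 60: drop; pos4(id27) recv 69: fwd
Round 6: pos5(id69) recv 69: ELECTED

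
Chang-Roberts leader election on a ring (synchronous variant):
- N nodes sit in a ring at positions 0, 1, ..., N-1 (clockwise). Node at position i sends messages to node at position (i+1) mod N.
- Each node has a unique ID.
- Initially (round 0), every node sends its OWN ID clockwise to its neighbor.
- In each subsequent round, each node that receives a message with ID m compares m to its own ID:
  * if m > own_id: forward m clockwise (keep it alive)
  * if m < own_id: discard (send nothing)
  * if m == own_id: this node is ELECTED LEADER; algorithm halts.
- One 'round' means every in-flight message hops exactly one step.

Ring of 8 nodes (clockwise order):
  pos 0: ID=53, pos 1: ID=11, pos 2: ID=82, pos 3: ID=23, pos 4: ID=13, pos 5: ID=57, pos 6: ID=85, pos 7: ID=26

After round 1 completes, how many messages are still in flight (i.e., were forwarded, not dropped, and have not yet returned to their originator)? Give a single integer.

Answer: 4

Derivation:
Round 1: pos1(id11) recv 53: fwd; pos2(id82) recv 11: drop; pos3(id23) recv 82: fwd; pos4(id13) recv 23: fwd; pos5(id57) recv 13: drop; pos6(id85) recv 57: drop; pos7(id26) recv 85: fwd; pos0(id53) recv 26: drop
After round 1: 4 messages still in flight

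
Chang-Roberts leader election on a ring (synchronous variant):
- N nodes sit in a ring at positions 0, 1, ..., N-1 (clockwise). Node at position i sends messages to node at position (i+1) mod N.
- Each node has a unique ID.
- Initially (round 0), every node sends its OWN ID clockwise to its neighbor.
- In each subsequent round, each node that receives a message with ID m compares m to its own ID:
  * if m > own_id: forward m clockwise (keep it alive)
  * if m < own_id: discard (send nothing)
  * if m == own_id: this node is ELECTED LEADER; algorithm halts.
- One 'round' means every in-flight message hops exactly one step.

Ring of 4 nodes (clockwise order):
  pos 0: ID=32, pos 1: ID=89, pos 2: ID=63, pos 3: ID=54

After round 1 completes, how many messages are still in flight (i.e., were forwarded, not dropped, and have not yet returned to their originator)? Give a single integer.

Answer: 3

Derivation:
Round 1: pos1(id89) recv 32: drop; pos2(id63) recv 89: fwd; pos3(id54) recv 63: fwd; pos0(id32) recv 54: fwd
After round 1: 3 messages still in flight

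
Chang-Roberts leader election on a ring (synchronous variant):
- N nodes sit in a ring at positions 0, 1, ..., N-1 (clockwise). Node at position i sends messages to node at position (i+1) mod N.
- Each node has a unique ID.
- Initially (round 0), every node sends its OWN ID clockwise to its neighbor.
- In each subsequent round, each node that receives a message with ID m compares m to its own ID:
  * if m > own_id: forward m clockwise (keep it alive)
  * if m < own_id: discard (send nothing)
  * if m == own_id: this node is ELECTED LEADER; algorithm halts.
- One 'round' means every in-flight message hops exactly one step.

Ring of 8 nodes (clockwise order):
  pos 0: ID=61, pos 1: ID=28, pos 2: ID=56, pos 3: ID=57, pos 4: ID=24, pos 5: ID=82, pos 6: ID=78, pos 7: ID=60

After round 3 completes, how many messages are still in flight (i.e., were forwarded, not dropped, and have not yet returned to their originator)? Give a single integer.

Round 1: pos1(id28) recv 61: fwd; pos2(id56) recv 28: drop; pos3(id57) recv 56: drop; pos4(id24) recv 57: fwd; pos5(id82) recv 24: drop; pos6(id78) recv 82: fwd; pos7(id60) recv 78: fwd; pos0(id61) recv 60: drop
Round 2: pos2(id56) recv 61: fwd; pos5(id82) recv 57: drop; pos7(id60) recv 82: fwd; pos0(id61) recv 78: fwd
Round 3: pos3(id57) recv 61: fwd; pos0(id61) recv 82: fwd; pos1(id28) recv 78: fwd
After round 3: 3 messages still in flight

Answer: 3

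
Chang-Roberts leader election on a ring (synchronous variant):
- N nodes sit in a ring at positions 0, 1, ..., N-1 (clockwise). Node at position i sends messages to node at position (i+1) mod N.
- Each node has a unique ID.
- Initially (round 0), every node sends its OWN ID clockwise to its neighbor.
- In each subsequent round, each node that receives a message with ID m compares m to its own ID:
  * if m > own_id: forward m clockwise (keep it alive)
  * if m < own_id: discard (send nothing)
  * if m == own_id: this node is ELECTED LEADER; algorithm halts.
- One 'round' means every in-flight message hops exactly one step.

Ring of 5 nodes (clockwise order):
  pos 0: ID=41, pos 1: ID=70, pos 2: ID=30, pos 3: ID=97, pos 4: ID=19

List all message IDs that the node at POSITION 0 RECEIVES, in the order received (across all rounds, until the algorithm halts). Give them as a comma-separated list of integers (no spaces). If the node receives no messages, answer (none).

Answer: 19,97

Derivation:
Round 1: pos1(id70) recv 41: drop; pos2(id30) recv 70: fwd; pos3(id97) recv 30: drop; pos4(id19) recv 97: fwd; pos0(id41) recv 19: drop
Round 2: pos3(id97) recv 70: drop; pos0(id41) recv 97: fwd
Round 3: pos1(id70) recv 97: fwd
Round 4: pos2(id30) recv 97: fwd
Round 5: pos3(id97) recv 97: ELECTED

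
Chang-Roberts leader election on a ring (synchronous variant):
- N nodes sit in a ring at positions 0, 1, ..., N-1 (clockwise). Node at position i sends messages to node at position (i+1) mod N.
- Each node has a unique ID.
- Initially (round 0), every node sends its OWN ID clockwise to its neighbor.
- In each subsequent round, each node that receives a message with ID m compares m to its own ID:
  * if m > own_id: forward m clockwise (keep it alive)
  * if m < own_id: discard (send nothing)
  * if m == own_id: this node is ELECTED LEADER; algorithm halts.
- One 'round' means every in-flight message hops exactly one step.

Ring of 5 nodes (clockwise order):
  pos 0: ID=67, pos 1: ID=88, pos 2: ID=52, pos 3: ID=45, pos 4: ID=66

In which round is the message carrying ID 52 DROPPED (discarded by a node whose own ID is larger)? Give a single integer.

Answer: 2

Derivation:
Round 1: pos1(id88) recv 67: drop; pos2(id52) recv 88: fwd; pos3(id45) recv 52: fwd; pos4(id66) recv 45: drop; pos0(id67) recv 66: drop
Round 2: pos3(id45) recv 88: fwd; pos4(id66) recv 52: drop
Round 3: pos4(id66) recv 88: fwd
Round 4: pos0(id67) recv 88: fwd
Round 5: pos1(id88) recv 88: ELECTED
Message ID 52 originates at pos 2; dropped at pos 4 in round 2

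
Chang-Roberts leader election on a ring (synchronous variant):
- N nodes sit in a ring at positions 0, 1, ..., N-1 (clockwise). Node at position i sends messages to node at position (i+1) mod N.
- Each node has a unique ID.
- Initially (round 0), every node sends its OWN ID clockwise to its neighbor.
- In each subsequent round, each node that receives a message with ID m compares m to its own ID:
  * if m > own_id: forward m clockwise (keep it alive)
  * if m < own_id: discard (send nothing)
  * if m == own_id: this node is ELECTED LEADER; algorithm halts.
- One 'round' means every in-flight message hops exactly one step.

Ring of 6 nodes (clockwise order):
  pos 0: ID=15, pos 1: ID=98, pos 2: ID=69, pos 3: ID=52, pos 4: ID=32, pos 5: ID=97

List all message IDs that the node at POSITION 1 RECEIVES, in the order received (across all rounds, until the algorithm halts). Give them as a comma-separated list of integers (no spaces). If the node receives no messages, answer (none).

Round 1: pos1(id98) recv 15: drop; pos2(id69) recv 98: fwd; pos3(id52) recv 69: fwd; pos4(id32) recv 52: fwd; pos5(id97) recv 32: drop; pos0(id15) recv 97: fwd
Round 2: pos3(id52) recv 98: fwd; pos4(id32) recv 69: fwd; pos5(id97) recv 52: drop; pos1(id98) recv 97: drop
Round 3: pos4(id32) recv 98: fwd; pos5(id97) recv 69: drop
Round 4: pos5(id97) recv 98: fwd
Round 5: pos0(id15) recv 98: fwd
Round 6: pos1(id98) recv 98: ELECTED

Answer: 15,97,98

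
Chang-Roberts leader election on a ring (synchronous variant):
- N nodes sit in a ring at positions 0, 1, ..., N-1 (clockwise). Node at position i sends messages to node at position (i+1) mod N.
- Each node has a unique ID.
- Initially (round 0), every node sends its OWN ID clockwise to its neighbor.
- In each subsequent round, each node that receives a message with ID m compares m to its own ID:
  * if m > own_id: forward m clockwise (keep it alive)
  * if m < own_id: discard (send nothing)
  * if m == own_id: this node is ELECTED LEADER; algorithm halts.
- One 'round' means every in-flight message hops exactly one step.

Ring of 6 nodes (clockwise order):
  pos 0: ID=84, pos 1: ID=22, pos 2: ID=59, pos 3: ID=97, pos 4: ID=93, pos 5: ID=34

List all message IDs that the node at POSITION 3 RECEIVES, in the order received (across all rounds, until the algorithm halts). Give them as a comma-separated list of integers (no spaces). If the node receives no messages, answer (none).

Round 1: pos1(id22) recv 84: fwd; pos2(id59) recv 22: drop; pos3(id97) recv 59: drop; pos4(id93) recv 97: fwd; pos5(id34) recv 93: fwd; pos0(id84) recv 34: drop
Round 2: pos2(id59) recv 84: fwd; pos5(id34) recv 97: fwd; pos0(id84) recv 93: fwd
Round 3: pos3(id97) recv 84: drop; pos0(id84) recv 97: fwd; pos1(id22) recv 93: fwd
Round 4: pos1(id22) recv 97: fwd; pos2(id59) recv 93: fwd
Round 5: pos2(id59) recv 97: fwd; pos3(id97) recv 93: drop
Round 6: pos3(id97) recv 97: ELECTED

Answer: 59,84,93,97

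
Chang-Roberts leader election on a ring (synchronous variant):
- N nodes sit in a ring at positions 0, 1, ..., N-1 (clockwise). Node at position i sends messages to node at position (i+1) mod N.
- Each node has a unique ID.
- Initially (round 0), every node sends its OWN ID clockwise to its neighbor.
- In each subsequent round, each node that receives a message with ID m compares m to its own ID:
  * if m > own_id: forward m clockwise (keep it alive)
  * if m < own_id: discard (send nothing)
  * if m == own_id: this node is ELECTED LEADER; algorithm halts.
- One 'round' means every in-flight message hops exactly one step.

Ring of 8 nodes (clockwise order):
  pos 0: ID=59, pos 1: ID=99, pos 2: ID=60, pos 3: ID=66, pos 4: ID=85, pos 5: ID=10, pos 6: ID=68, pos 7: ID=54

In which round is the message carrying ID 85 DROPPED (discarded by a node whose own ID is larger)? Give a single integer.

Round 1: pos1(id99) recv 59: drop; pos2(id60) recv 99: fwd; pos3(id66) recv 60: drop; pos4(id85) recv 66: drop; pos5(id10) recv 85: fwd; pos6(id68) recv 10: drop; pos7(id54) recv 68: fwd; pos0(id59) recv 54: drop
Round 2: pos3(id66) recv 99: fwd; pos6(id68) recv 85: fwd; pos0(id59) recv 68: fwd
Round 3: pos4(id85) recv 99: fwd; pos7(id54) recv 85: fwd; pos1(id99) recv 68: drop
Round 4: pos5(id10) recv 99: fwd; pos0(id59) recv 85: fwd
Round 5: pos6(id68) recv 99: fwd; pos1(id99) recv 85: drop
Round 6: pos7(id54) recv 99: fwd
Round 7: pos0(id59) recv 99: fwd
Round 8: pos1(id99) recv 99: ELECTED
Message ID 85 originates at pos 4; dropped at pos 1 in round 5

Answer: 5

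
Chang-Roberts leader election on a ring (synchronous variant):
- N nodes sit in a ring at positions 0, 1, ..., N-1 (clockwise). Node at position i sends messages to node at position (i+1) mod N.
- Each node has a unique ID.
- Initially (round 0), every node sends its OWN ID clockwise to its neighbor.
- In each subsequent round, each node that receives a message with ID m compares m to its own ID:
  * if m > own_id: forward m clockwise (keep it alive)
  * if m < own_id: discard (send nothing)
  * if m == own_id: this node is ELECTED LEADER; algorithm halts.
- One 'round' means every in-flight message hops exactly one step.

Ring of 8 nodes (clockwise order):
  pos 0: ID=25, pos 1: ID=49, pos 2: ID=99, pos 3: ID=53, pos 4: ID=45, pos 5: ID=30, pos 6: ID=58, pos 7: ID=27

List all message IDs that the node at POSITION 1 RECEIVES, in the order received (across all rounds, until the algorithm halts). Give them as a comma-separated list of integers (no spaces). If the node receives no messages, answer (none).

Answer: 25,27,58,99

Derivation:
Round 1: pos1(id49) recv 25: drop; pos2(id99) recv 49: drop; pos3(id53) recv 99: fwd; pos4(id45) recv 53: fwd; pos5(id30) recv 45: fwd; pos6(id58) recv 30: drop; pos7(id27) recv 58: fwd; pos0(id25) recv 27: fwd
Round 2: pos4(id45) recv 99: fwd; pos5(id30) recv 53: fwd; pos6(id58) recv 45: drop; pos0(id25) recv 58: fwd; pos1(id49) recv 27: drop
Round 3: pos5(id30) recv 99: fwd; pos6(id58) recv 53: drop; pos1(id49) recv 58: fwd
Round 4: pos6(id58) recv 99: fwd; pos2(id99) recv 58: drop
Round 5: pos7(id27) recv 99: fwd
Round 6: pos0(id25) recv 99: fwd
Round 7: pos1(id49) recv 99: fwd
Round 8: pos2(id99) recv 99: ELECTED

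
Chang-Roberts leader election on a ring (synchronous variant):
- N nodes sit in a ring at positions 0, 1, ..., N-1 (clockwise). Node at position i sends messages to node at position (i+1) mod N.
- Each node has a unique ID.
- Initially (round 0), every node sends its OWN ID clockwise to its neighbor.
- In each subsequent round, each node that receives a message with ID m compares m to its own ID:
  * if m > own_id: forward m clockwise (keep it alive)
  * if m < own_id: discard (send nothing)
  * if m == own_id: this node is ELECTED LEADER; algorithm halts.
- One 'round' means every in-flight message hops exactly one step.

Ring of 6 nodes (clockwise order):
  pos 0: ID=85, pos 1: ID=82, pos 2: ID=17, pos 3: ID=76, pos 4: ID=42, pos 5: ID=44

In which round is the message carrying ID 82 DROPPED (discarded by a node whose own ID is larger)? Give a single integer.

Round 1: pos1(id82) recv 85: fwd; pos2(id17) recv 82: fwd; pos3(id76) recv 17: drop; pos4(id42) recv 76: fwd; pos5(id44) recv 42: drop; pos0(id85) recv 44: drop
Round 2: pos2(id17) recv 85: fwd; pos3(id76) recv 82: fwd; pos5(id44) recv 76: fwd
Round 3: pos3(id76) recv 85: fwd; pos4(id42) recv 82: fwd; pos0(id85) recv 76: drop
Round 4: pos4(id42) recv 85: fwd; pos5(id44) recv 82: fwd
Round 5: pos5(id44) recv 85: fwd; pos0(id85) recv 82: drop
Round 6: pos0(id85) recv 85: ELECTED
Message ID 82 originates at pos 1; dropped at pos 0 in round 5

Answer: 5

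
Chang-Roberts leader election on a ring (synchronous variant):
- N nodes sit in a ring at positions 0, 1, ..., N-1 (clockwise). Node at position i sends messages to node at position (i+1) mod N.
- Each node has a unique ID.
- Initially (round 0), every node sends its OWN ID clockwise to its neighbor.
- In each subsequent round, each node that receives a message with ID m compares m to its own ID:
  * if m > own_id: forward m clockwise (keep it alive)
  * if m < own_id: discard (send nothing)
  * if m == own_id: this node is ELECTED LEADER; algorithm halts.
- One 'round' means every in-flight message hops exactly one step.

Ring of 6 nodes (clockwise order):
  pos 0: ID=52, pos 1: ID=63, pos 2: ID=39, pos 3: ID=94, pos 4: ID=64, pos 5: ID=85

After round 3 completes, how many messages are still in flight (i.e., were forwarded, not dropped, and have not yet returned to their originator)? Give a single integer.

Round 1: pos1(id63) recv 52: drop; pos2(id39) recv 63: fwd; pos3(id94) recv 39: drop; pos4(id64) recv 94: fwd; pos5(id85) recv 64: drop; pos0(id52) recv 85: fwd
Round 2: pos3(id94) recv 63: drop; pos5(id85) recv 94: fwd; pos1(id63) recv 85: fwd
Round 3: pos0(id52) recv 94: fwd; pos2(id39) recv 85: fwd
After round 3: 2 messages still in flight

Answer: 2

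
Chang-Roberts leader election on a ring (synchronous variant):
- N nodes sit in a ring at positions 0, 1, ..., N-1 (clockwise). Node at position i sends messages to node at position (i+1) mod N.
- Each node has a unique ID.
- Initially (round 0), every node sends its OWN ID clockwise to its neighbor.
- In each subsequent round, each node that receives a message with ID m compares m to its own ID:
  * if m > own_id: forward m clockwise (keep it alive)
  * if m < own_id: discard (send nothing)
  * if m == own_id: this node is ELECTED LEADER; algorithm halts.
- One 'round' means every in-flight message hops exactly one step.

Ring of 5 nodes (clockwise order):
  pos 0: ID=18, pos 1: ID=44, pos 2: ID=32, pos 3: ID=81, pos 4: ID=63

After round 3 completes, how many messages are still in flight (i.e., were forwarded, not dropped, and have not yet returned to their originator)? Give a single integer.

Round 1: pos1(id44) recv 18: drop; pos2(id32) recv 44: fwd; pos3(id81) recv 32: drop; pos4(id63) recv 81: fwd; pos0(id18) recv 63: fwd
Round 2: pos3(id81) recv 44: drop; pos0(id18) recv 81: fwd; pos1(id44) recv 63: fwd
Round 3: pos1(id44) recv 81: fwd; pos2(id32) recv 63: fwd
After round 3: 2 messages still in flight

Answer: 2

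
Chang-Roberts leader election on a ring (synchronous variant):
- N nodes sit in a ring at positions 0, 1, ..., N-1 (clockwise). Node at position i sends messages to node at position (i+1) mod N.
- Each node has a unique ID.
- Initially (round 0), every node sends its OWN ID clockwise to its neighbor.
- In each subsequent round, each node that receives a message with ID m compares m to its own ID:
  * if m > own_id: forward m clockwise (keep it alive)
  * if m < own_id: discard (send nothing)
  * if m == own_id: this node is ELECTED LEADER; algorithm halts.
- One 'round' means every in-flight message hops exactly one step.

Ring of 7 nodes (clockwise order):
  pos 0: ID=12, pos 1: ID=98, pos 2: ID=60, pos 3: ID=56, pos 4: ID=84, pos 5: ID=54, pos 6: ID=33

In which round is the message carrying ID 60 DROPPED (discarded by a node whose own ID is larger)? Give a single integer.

Round 1: pos1(id98) recv 12: drop; pos2(id60) recv 98: fwd; pos3(id56) recv 60: fwd; pos4(id84) recv 56: drop; pos5(id54) recv 84: fwd; pos6(id33) recv 54: fwd; pos0(id12) recv 33: fwd
Round 2: pos3(id56) recv 98: fwd; pos4(id84) recv 60: drop; pos6(id33) recv 84: fwd; pos0(id12) recv 54: fwd; pos1(id98) recv 33: drop
Round 3: pos4(id84) recv 98: fwd; pos0(id12) recv 84: fwd; pos1(id98) recv 54: drop
Round 4: pos5(id54) recv 98: fwd; pos1(id98) recv 84: drop
Round 5: pos6(id33) recv 98: fwd
Round 6: pos0(id12) recv 98: fwd
Round 7: pos1(id98) recv 98: ELECTED
Message ID 60 originates at pos 2; dropped at pos 4 in round 2

Answer: 2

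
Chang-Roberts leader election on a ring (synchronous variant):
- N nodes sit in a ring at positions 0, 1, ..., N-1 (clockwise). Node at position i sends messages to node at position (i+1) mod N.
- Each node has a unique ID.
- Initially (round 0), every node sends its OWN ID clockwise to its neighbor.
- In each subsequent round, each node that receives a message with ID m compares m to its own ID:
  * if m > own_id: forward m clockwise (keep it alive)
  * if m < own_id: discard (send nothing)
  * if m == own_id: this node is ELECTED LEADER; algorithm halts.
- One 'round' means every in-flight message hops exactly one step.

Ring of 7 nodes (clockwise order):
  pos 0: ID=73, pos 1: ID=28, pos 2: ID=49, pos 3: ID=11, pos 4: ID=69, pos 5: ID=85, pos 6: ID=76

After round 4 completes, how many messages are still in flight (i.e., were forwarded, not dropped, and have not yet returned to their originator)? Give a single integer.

Answer: 3

Derivation:
Round 1: pos1(id28) recv 73: fwd; pos2(id49) recv 28: drop; pos3(id11) recv 49: fwd; pos4(id69) recv 11: drop; pos5(id85) recv 69: drop; pos6(id76) recv 85: fwd; pos0(id73) recv 76: fwd
Round 2: pos2(id49) recv 73: fwd; pos4(id69) recv 49: drop; pos0(id73) recv 85: fwd; pos1(id28) recv 76: fwd
Round 3: pos3(id11) recv 73: fwd; pos1(id28) recv 85: fwd; pos2(id49) recv 76: fwd
Round 4: pos4(id69) recv 73: fwd; pos2(id49) recv 85: fwd; pos3(id11) recv 76: fwd
After round 4: 3 messages still in flight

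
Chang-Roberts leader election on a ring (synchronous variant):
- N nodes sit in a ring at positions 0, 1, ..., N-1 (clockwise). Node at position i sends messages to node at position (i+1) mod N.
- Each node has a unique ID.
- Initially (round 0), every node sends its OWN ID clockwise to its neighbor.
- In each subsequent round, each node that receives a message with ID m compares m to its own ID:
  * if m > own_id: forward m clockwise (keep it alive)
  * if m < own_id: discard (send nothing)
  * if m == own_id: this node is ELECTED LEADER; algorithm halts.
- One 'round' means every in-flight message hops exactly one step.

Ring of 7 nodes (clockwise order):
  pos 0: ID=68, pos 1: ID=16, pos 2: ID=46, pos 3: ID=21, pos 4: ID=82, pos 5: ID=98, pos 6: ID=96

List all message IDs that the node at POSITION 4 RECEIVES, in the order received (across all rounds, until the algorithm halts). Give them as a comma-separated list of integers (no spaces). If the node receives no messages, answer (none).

Round 1: pos1(id16) recv 68: fwd; pos2(id46) recv 16: drop; pos3(id21) recv 46: fwd; pos4(id82) recv 21: drop; pos5(id98) recv 82: drop; pos6(id96) recv 98: fwd; pos0(id68) recv 96: fwd
Round 2: pos2(id46) recv 68: fwd; pos4(id82) recv 46: drop; pos0(id68) recv 98: fwd; pos1(id16) recv 96: fwd
Round 3: pos3(id21) recv 68: fwd; pos1(id16) recv 98: fwd; pos2(id46) recv 96: fwd
Round 4: pos4(id82) recv 68: drop; pos2(id46) recv 98: fwd; pos3(id21) recv 96: fwd
Round 5: pos3(id21) recv 98: fwd; pos4(id82) recv 96: fwd
Round 6: pos4(id82) recv 98: fwd; pos5(id98) recv 96: drop
Round 7: pos5(id98) recv 98: ELECTED

Answer: 21,46,68,96,98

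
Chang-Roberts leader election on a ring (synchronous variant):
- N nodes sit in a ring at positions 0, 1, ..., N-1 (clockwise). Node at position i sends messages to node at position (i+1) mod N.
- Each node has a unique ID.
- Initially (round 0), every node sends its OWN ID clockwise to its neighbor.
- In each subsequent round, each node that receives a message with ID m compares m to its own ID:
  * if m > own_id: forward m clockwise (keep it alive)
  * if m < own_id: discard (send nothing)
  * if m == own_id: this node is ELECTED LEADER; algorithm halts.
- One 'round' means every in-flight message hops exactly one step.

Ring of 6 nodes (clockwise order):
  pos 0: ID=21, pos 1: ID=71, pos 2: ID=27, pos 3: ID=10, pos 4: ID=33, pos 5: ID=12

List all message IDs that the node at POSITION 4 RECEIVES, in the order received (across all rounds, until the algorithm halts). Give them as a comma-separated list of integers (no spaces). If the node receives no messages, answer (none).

Round 1: pos1(id71) recv 21: drop; pos2(id27) recv 71: fwd; pos3(id10) recv 27: fwd; pos4(id33) recv 10: drop; pos5(id12) recv 33: fwd; pos0(id21) recv 12: drop
Round 2: pos3(id10) recv 71: fwd; pos4(id33) recv 27: drop; pos0(id21) recv 33: fwd
Round 3: pos4(id33) recv 71: fwd; pos1(id71) recv 33: drop
Round 4: pos5(id12) recv 71: fwd
Round 5: pos0(id21) recv 71: fwd
Round 6: pos1(id71) recv 71: ELECTED

Answer: 10,27,71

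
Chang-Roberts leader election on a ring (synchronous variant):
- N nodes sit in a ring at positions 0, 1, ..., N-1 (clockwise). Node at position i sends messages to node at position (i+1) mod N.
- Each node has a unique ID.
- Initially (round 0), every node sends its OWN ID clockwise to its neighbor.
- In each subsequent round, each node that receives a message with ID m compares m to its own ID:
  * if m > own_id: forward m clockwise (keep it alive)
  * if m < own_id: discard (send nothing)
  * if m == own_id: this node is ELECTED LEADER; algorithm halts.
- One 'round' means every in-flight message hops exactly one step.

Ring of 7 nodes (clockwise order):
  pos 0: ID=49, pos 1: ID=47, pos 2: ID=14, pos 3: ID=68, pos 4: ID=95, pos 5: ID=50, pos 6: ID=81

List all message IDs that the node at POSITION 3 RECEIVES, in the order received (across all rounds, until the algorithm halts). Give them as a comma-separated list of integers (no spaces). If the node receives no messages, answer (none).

Round 1: pos1(id47) recv 49: fwd; pos2(id14) recv 47: fwd; pos3(id68) recv 14: drop; pos4(id95) recv 68: drop; pos5(id50) recv 95: fwd; pos6(id81) recv 50: drop; pos0(id49) recv 81: fwd
Round 2: pos2(id14) recv 49: fwd; pos3(id68) recv 47: drop; pos6(id81) recv 95: fwd; pos1(id47) recv 81: fwd
Round 3: pos3(id68) recv 49: drop; pos0(id49) recv 95: fwd; pos2(id14) recv 81: fwd
Round 4: pos1(id47) recv 95: fwd; pos3(id68) recv 81: fwd
Round 5: pos2(id14) recv 95: fwd; pos4(id95) recv 81: drop
Round 6: pos3(id68) recv 95: fwd
Round 7: pos4(id95) recv 95: ELECTED

Answer: 14,47,49,81,95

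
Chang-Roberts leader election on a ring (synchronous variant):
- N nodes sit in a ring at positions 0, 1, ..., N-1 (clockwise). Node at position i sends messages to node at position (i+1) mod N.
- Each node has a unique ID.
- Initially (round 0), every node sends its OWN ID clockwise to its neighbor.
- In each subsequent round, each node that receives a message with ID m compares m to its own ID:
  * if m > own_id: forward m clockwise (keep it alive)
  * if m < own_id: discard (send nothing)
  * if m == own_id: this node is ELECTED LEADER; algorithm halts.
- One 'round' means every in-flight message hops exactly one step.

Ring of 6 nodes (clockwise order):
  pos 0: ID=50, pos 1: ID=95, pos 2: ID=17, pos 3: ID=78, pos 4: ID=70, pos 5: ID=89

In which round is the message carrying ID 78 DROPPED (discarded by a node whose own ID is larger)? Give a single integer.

Answer: 2

Derivation:
Round 1: pos1(id95) recv 50: drop; pos2(id17) recv 95: fwd; pos3(id78) recv 17: drop; pos4(id70) recv 78: fwd; pos5(id89) recv 70: drop; pos0(id50) recv 89: fwd
Round 2: pos3(id78) recv 95: fwd; pos5(id89) recv 78: drop; pos1(id95) recv 89: drop
Round 3: pos4(id70) recv 95: fwd
Round 4: pos5(id89) recv 95: fwd
Round 5: pos0(id50) recv 95: fwd
Round 6: pos1(id95) recv 95: ELECTED
Message ID 78 originates at pos 3; dropped at pos 5 in round 2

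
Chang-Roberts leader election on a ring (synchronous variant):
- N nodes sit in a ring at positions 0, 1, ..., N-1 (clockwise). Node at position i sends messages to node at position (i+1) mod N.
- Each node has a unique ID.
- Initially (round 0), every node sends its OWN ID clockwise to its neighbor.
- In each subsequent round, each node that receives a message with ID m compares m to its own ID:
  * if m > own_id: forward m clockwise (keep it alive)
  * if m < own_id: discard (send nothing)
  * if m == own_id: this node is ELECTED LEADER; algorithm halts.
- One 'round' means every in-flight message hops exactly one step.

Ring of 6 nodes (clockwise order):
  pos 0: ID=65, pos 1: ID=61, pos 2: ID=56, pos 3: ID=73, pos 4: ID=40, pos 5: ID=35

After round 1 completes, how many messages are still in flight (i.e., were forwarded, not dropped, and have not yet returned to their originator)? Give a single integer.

Answer: 4

Derivation:
Round 1: pos1(id61) recv 65: fwd; pos2(id56) recv 61: fwd; pos3(id73) recv 56: drop; pos4(id40) recv 73: fwd; pos5(id35) recv 40: fwd; pos0(id65) recv 35: drop
After round 1: 4 messages still in flight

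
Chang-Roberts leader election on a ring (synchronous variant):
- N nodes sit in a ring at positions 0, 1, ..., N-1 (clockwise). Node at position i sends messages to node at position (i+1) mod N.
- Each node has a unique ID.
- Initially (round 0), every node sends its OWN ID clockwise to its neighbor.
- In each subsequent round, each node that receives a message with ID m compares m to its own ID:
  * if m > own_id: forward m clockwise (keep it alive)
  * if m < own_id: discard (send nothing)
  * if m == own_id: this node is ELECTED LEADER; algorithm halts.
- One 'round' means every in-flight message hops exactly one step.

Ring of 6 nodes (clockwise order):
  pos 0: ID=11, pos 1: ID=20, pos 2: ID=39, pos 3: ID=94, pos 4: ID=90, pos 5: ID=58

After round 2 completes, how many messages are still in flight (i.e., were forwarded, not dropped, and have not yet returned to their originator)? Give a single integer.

Round 1: pos1(id20) recv 11: drop; pos2(id39) recv 20: drop; pos3(id94) recv 39: drop; pos4(id90) recv 94: fwd; pos5(id58) recv 90: fwd; pos0(id11) recv 58: fwd
Round 2: pos5(id58) recv 94: fwd; pos0(id11) recv 90: fwd; pos1(id20) recv 58: fwd
After round 2: 3 messages still in flight

Answer: 3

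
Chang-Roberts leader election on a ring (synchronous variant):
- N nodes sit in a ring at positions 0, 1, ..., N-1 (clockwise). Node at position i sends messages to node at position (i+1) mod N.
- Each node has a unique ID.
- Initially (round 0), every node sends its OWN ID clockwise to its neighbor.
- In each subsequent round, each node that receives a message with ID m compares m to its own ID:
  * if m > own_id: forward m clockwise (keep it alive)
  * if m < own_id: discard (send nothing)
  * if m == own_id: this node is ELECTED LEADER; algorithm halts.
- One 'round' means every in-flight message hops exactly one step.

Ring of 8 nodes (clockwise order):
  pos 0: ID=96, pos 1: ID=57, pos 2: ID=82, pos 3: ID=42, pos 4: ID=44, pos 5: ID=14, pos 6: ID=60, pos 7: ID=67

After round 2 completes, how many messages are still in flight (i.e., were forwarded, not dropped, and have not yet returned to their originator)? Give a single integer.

Round 1: pos1(id57) recv 96: fwd; pos2(id82) recv 57: drop; pos3(id42) recv 82: fwd; pos4(id44) recv 42: drop; pos5(id14) recv 44: fwd; pos6(id60) recv 14: drop; pos7(id67) recv 60: drop; pos0(id96) recv 67: drop
Round 2: pos2(id82) recv 96: fwd; pos4(id44) recv 82: fwd; pos6(id60) recv 44: drop
After round 2: 2 messages still in flight

Answer: 2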